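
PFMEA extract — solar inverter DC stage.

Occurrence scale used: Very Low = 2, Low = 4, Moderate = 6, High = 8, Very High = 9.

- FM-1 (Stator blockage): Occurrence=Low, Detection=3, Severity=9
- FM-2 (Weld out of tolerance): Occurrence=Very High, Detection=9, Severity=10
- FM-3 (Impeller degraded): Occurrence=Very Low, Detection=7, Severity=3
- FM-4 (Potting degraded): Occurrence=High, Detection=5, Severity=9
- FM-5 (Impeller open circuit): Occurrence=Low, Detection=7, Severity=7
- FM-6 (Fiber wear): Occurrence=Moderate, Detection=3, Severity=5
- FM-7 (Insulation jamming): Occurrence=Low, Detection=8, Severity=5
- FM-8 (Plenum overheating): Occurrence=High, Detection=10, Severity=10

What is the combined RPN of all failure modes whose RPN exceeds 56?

2524

RPN = Severity × Occurrence × Detection:
  FM-1: 9 × 4 × 3 = 108
  FM-2: 10 × 9 × 9 = 810
  FM-3: 3 × 2 × 7 = 42
  FM-4: 9 × 8 × 5 = 360
  FM-5: 7 × 4 × 7 = 196
  FM-6: 5 × 6 × 3 = 90
  FM-7: 5 × 4 × 8 = 160
  FM-8: 10 × 8 × 10 = 800
RPN > 56: FM-1 (108), FM-2 (810), FM-4 (360), FM-5 (196), FM-6 (90), FM-7 (160), FM-8 (800).
Sum: 108 + 810 + 360 + 196 + 90 + 160 + 800 = 2524.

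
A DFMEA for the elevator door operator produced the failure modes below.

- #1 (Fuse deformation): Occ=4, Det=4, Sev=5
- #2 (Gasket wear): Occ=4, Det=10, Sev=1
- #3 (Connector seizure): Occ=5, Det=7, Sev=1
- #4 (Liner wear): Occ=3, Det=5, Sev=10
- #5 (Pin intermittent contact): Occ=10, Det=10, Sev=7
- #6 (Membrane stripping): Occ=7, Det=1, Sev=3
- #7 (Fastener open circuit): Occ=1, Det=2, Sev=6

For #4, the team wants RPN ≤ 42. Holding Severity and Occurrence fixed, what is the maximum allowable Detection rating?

#4: S=10, O=3, D=5 → current RPN = 150.
Fixed product = 30. Need 30 × D ≤ 42, so D ≤ 42/30 = 1.40.
Maximum integer Detection rating = 1 (gives RPN 30; D=2 would give 60 > 42).

1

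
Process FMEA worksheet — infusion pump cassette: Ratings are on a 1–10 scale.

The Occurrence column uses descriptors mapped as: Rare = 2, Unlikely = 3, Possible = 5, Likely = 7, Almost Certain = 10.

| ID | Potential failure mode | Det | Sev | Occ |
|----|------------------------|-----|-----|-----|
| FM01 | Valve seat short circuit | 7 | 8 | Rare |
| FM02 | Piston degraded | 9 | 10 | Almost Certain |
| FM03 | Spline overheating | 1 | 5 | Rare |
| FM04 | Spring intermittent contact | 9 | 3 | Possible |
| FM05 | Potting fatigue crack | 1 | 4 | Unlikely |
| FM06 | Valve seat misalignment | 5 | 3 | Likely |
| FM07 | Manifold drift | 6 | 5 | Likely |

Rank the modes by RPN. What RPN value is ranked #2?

RPN = Severity × Occurrence × Detection:
  FM01: 8 × 2 × 7 = 112
  FM02: 10 × 10 × 9 = 900
  FM03: 5 × 2 × 1 = 10
  FM04: 3 × 5 × 9 = 135
  FM05: 4 × 3 × 1 = 12
  FM06: 3 × 7 × 5 = 105
  FM07: 5 × 7 × 6 = 210
Sorted descending: 900, 210, 135, 112, 105, 12, 10.
The second-highest RPN is 210 (FM07).

210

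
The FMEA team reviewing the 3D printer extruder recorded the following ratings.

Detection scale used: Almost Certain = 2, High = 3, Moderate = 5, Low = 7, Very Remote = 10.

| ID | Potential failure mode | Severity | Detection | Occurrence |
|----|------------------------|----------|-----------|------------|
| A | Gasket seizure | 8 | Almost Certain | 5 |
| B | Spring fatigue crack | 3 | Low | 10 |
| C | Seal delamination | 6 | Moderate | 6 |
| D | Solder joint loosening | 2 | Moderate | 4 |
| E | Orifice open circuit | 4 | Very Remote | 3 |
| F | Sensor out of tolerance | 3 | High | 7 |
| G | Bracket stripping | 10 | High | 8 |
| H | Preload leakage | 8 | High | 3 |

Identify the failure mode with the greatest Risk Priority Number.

RPN = Severity × Occurrence × Detection:
  A: 8 × 5 × 2 = 80
  B: 3 × 10 × 7 = 210
  C: 6 × 6 × 5 = 180
  D: 2 × 4 × 5 = 40
  E: 4 × 3 × 10 = 120
  F: 3 × 7 × 3 = 63
  G: 10 × 8 × 3 = 240
  H: 8 × 3 × 3 = 72
Highest RPN is 240 → G.

G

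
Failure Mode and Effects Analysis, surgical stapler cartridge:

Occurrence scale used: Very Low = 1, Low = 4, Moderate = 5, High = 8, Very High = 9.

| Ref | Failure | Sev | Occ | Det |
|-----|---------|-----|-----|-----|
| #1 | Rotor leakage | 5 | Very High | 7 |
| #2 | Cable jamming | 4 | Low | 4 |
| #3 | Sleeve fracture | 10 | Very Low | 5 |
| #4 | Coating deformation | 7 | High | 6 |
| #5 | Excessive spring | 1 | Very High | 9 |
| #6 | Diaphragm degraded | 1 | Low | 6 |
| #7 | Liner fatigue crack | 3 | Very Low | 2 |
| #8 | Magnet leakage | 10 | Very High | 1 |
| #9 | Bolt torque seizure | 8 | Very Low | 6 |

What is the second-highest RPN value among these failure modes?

315

RPN = Severity × Occurrence × Detection:
  #1: 5 × 9 × 7 = 315
  #2: 4 × 4 × 4 = 64
  #3: 10 × 1 × 5 = 50
  #4: 7 × 8 × 6 = 336
  #5: 1 × 9 × 9 = 81
  #6: 1 × 4 × 6 = 24
  #7: 3 × 1 × 2 = 6
  #8: 10 × 9 × 1 = 90
  #9: 8 × 1 × 6 = 48
Sorted descending: 336, 315, 90, 81, 64, 50, 48, 24, 6.
The second-highest RPN is 315 (#1).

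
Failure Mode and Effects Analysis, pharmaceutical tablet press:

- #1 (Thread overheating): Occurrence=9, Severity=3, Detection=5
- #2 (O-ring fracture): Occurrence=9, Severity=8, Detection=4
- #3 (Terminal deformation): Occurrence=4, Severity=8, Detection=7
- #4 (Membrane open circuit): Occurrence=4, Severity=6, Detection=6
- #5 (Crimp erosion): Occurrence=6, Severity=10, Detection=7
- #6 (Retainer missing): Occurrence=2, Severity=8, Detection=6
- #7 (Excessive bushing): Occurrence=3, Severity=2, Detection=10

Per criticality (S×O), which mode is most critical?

Criticality = Severity × Occurrence:
  #1: 3 × 9 = 27
  #2: 8 × 9 = 72
  #3: 8 × 4 = 32
  #4: 6 × 4 = 24
  #5: 10 × 6 = 60
  #6: 8 × 2 = 16
  #7: 2 × 3 = 6
Highest criticality is 72 → #2.

#2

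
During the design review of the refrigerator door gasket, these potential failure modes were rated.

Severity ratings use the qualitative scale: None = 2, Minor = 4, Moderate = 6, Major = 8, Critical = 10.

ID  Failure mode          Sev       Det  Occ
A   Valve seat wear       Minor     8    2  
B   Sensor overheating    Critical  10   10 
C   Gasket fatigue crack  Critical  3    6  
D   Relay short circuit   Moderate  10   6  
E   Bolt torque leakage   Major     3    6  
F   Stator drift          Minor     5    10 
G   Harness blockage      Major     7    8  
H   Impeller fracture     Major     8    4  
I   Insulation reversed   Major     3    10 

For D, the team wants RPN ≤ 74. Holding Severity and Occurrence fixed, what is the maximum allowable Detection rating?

D: S=6, O=6, D=10 → current RPN = 360.
Fixed product = 36. Need 36 × D ≤ 74, so D ≤ 74/36 = 2.06.
Maximum integer Detection rating = 2 (gives RPN 72; D=3 would give 108 > 74).

2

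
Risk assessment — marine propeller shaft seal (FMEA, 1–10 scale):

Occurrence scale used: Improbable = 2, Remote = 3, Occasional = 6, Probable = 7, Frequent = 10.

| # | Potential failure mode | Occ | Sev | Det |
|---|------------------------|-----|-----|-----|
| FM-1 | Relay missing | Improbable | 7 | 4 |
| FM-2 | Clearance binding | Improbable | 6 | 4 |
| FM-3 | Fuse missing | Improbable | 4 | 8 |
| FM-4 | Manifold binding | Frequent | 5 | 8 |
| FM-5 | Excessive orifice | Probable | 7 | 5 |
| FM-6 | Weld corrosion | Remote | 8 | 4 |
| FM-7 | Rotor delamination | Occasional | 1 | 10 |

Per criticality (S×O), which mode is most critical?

FM-4

Criticality = Severity × Occurrence:
  FM-1: 7 × 2 = 14
  FM-2: 6 × 2 = 12
  FM-3: 4 × 2 = 8
  FM-4: 5 × 10 = 50
  FM-5: 7 × 7 = 49
  FM-6: 8 × 3 = 24
  FM-7: 1 × 6 = 6
Highest criticality is 50 → FM-4.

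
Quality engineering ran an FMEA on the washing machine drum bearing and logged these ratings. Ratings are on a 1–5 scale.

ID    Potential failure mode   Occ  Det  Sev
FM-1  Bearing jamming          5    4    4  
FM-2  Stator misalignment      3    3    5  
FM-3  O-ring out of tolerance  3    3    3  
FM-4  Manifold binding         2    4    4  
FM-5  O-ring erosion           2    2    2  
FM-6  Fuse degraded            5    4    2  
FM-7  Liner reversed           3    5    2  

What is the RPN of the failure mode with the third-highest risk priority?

40

RPN = Severity × Occurrence × Detection:
  FM-1: 4 × 5 × 4 = 80
  FM-2: 5 × 3 × 3 = 45
  FM-3: 3 × 3 × 3 = 27
  FM-4: 4 × 2 × 4 = 32
  FM-5: 2 × 2 × 2 = 8
  FM-6: 2 × 5 × 4 = 40
  FM-7: 2 × 3 × 5 = 30
Sorted descending: 80, 45, 40, 32, 30, 27, 8.
The third-highest RPN is 40 (FM-6).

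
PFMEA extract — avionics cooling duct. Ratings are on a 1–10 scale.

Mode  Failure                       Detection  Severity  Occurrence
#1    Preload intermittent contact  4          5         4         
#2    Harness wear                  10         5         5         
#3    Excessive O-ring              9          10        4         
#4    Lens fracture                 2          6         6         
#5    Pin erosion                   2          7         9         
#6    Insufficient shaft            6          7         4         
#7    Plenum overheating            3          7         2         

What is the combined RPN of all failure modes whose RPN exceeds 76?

RPN = Severity × Occurrence × Detection:
  #1: 5 × 4 × 4 = 80
  #2: 5 × 5 × 10 = 250
  #3: 10 × 4 × 9 = 360
  #4: 6 × 6 × 2 = 72
  #5: 7 × 9 × 2 = 126
  #6: 7 × 4 × 6 = 168
  #7: 7 × 2 × 3 = 42
RPN > 76: #1 (80), #2 (250), #3 (360), #5 (126), #6 (168).
Sum: 80 + 250 + 360 + 126 + 168 = 984.

984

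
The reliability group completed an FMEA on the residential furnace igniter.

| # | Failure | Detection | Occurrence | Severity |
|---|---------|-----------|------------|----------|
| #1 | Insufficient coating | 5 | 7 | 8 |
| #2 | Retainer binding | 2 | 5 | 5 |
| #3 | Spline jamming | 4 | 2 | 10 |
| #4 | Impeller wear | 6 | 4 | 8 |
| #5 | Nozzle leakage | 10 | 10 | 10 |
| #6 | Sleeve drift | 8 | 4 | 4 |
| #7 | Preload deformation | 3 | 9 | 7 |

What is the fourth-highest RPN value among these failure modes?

RPN = Severity × Occurrence × Detection:
  #1: 8 × 7 × 5 = 280
  #2: 5 × 5 × 2 = 50
  #3: 10 × 2 × 4 = 80
  #4: 8 × 4 × 6 = 192
  #5: 10 × 10 × 10 = 1000
  #6: 4 × 4 × 8 = 128
  #7: 7 × 9 × 3 = 189
Sorted descending: 1000, 280, 192, 189, 128, 80, 50.
The fourth-highest RPN is 189 (#7).

189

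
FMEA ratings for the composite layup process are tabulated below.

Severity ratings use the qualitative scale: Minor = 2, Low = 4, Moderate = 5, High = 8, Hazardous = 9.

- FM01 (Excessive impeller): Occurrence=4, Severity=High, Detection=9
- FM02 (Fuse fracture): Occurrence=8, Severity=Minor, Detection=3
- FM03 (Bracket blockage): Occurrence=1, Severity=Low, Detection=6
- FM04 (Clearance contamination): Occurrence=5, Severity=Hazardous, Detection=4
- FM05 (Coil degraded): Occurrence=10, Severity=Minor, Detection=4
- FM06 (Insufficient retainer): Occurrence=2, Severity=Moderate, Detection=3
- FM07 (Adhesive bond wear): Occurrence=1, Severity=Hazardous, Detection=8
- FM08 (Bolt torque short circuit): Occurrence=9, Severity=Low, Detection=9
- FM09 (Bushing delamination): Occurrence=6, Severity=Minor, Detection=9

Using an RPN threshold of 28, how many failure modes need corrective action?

8

RPN = Severity × Occurrence × Detection:
  FM01: 8 × 4 × 9 = 288
  FM02: 2 × 8 × 3 = 48
  FM03: 4 × 1 × 6 = 24
  FM04: 9 × 5 × 4 = 180
  FM05: 2 × 10 × 4 = 80
  FM06: 5 × 2 × 3 = 30
  FM07: 9 × 1 × 8 = 72
  FM08: 4 × 9 × 9 = 324
  FM09: 2 × 6 × 9 = 108
Modes with RPN ≥ 28: FM01 (288), FM02 (48), FM04 (180), FM05 (80), FM06 (30), FM07 (72), FM08 (324), FM09 (108) → 8.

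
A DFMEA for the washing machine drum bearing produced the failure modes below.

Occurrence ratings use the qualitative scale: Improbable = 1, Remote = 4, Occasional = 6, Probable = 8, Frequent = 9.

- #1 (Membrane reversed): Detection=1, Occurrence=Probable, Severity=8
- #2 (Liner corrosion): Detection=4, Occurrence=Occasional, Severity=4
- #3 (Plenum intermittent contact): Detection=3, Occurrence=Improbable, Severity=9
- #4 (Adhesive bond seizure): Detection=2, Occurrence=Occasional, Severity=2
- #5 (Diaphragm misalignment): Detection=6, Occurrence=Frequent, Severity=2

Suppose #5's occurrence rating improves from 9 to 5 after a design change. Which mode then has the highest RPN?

#2

RPN = Severity × Occurrence × Detection:
  #1: 8 × 8 × 1 = 64
  #2: 4 × 6 × 4 = 96
  #3: 9 × 1 × 3 = 27
  #4: 2 × 6 × 2 = 24
  #5: 2 × 9 × 6 = 108
After action: #5 → 2 × 5 × 6 = 60.
Revised RPNs: #2=96, #1=64, #5=60, #3=27, #4=24.
Highest is now #2 (96).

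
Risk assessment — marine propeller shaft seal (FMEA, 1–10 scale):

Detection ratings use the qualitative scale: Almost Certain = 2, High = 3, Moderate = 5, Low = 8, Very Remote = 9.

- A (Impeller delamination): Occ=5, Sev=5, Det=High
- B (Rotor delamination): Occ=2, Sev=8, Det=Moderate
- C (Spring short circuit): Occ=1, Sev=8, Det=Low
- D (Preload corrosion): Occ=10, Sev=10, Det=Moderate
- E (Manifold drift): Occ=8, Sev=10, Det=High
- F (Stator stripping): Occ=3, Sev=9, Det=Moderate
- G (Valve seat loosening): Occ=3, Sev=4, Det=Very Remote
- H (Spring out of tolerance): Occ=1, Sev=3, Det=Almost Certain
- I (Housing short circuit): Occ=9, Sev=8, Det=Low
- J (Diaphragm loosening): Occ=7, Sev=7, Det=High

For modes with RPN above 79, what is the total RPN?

RPN = Severity × Occurrence × Detection:
  A: 5 × 5 × 3 = 75
  B: 8 × 2 × 5 = 80
  C: 8 × 1 × 8 = 64
  D: 10 × 10 × 5 = 500
  E: 10 × 8 × 3 = 240
  F: 9 × 3 × 5 = 135
  G: 4 × 3 × 9 = 108
  H: 3 × 1 × 2 = 6
  I: 8 × 9 × 8 = 576
  J: 7 × 7 × 3 = 147
RPN > 79: B (80), D (500), E (240), F (135), G (108), I (576), J (147).
Sum: 80 + 500 + 240 + 135 + 108 + 576 + 147 = 1786.

1786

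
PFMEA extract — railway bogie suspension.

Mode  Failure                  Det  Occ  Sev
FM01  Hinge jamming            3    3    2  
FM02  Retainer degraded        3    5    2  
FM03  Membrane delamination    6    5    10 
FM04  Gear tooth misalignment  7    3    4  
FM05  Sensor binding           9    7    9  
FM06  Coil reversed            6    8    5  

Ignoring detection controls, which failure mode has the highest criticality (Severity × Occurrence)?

FM05

Criticality = Severity × Occurrence:
  FM01: 2 × 3 = 6
  FM02: 2 × 5 = 10
  FM03: 10 × 5 = 50
  FM04: 4 × 3 = 12
  FM05: 9 × 7 = 63
  FM06: 5 × 8 = 40
Highest criticality is 63 → FM05.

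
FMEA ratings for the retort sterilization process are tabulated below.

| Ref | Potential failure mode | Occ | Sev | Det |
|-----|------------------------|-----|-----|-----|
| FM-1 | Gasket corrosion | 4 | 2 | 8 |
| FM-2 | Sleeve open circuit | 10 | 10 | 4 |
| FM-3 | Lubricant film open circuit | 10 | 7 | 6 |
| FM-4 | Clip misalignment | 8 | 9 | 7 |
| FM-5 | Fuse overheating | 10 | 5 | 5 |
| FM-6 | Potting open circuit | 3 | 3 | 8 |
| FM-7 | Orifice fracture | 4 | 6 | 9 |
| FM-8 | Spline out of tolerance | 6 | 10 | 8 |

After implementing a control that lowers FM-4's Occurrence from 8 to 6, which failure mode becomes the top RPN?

FM-8

RPN = Severity × Occurrence × Detection:
  FM-1: 2 × 4 × 8 = 64
  FM-2: 10 × 10 × 4 = 400
  FM-3: 7 × 10 × 6 = 420
  FM-4: 9 × 8 × 7 = 504
  FM-5: 5 × 10 × 5 = 250
  FM-6: 3 × 3 × 8 = 72
  FM-7: 6 × 4 × 9 = 216
  FM-8: 10 × 6 × 8 = 480
After action: FM-4 → 9 × 6 × 7 = 378.
Revised RPNs: FM-8=480, FM-3=420, FM-2=400, FM-4=378, FM-5=250, FM-7=216, FM-6=72, FM-1=64.
Highest is now FM-8 (480).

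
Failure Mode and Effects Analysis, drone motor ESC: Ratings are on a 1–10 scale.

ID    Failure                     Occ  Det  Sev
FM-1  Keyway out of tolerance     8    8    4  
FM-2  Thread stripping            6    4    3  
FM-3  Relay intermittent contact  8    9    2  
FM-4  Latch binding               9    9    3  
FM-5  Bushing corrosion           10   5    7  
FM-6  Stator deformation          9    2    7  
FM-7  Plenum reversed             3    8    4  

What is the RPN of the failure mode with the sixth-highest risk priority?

96

RPN = Severity × Occurrence × Detection:
  FM-1: 4 × 8 × 8 = 256
  FM-2: 3 × 6 × 4 = 72
  FM-3: 2 × 8 × 9 = 144
  FM-4: 3 × 9 × 9 = 243
  FM-5: 7 × 10 × 5 = 350
  FM-6: 7 × 9 × 2 = 126
  FM-7: 4 × 3 × 8 = 96
Sorted descending: 350, 256, 243, 144, 126, 96, 72.
The sixth-highest RPN is 96 (FM-7).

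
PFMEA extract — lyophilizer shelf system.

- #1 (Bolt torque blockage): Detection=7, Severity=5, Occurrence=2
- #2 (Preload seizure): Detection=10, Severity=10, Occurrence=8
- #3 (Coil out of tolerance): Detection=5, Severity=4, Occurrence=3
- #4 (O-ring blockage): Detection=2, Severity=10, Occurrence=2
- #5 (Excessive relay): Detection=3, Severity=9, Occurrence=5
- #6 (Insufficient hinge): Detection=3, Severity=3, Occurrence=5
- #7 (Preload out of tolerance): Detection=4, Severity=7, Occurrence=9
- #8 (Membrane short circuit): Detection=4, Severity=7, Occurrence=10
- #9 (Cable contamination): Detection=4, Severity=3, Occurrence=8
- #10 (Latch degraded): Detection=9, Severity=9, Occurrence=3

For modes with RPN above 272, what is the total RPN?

RPN = Severity × Occurrence × Detection:
  #1: 5 × 2 × 7 = 70
  #2: 10 × 8 × 10 = 800
  #3: 4 × 3 × 5 = 60
  #4: 10 × 2 × 2 = 40
  #5: 9 × 5 × 3 = 135
  #6: 3 × 5 × 3 = 45
  #7: 7 × 9 × 4 = 252
  #8: 7 × 10 × 4 = 280
  #9: 3 × 8 × 4 = 96
  #10: 9 × 3 × 9 = 243
RPN > 272: #2 (800), #8 (280).
Sum: 800 + 280 = 1080.

1080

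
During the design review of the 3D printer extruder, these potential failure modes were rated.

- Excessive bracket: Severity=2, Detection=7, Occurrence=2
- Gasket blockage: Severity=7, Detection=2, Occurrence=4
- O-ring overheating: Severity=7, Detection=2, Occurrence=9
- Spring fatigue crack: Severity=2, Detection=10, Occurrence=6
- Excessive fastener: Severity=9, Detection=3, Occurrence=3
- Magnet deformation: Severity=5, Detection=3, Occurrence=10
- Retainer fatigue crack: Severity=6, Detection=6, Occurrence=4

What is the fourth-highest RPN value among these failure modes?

RPN = Severity × Occurrence × Detection:
  Excessive bracket: 2 × 2 × 7 = 28
  Gasket blockage: 7 × 4 × 2 = 56
  O-ring overheating: 7 × 9 × 2 = 126
  Spring fatigue crack: 2 × 6 × 10 = 120
  Excessive fastener: 9 × 3 × 3 = 81
  Magnet deformation: 5 × 10 × 3 = 150
  Retainer fatigue crack: 6 × 4 × 6 = 144
Sorted descending: 150, 144, 126, 120, 81, 56, 28.
The fourth-highest RPN is 120 (Spring fatigue crack).

120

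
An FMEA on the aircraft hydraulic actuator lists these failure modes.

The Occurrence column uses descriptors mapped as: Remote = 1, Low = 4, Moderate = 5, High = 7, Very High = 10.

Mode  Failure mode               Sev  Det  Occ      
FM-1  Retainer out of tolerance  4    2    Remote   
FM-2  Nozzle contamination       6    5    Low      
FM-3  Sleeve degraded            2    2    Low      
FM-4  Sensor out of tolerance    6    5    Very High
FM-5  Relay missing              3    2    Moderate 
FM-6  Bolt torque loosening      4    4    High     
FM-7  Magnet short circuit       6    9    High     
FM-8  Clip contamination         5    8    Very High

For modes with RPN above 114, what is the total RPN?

RPN = Severity × Occurrence × Detection:
  FM-1: 4 × 1 × 2 = 8
  FM-2: 6 × 4 × 5 = 120
  FM-3: 2 × 4 × 2 = 16
  FM-4: 6 × 10 × 5 = 300
  FM-5: 3 × 5 × 2 = 30
  FM-6: 4 × 7 × 4 = 112
  FM-7: 6 × 7 × 9 = 378
  FM-8: 5 × 10 × 8 = 400
RPN > 114: FM-2 (120), FM-4 (300), FM-7 (378), FM-8 (400).
Sum: 120 + 300 + 378 + 400 = 1198.

1198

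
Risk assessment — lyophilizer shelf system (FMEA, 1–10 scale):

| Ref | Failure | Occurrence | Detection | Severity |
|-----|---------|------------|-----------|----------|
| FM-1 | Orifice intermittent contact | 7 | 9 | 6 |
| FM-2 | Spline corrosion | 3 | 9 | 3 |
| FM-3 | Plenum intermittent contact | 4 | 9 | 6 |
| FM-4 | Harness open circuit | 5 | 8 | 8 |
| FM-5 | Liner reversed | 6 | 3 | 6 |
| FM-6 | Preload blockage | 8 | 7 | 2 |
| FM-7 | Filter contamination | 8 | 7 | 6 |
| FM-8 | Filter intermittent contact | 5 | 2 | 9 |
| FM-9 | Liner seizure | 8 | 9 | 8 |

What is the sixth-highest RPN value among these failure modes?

112

RPN = Severity × Occurrence × Detection:
  FM-1: 6 × 7 × 9 = 378
  FM-2: 3 × 3 × 9 = 81
  FM-3: 6 × 4 × 9 = 216
  FM-4: 8 × 5 × 8 = 320
  FM-5: 6 × 6 × 3 = 108
  FM-6: 2 × 8 × 7 = 112
  FM-7: 6 × 8 × 7 = 336
  FM-8: 9 × 5 × 2 = 90
  FM-9: 8 × 8 × 9 = 576
Sorted descending: 576, 378, 336, 320, 216, 112, 108, 90, 81.
The sixth-highest RPN is 112 (FM-6).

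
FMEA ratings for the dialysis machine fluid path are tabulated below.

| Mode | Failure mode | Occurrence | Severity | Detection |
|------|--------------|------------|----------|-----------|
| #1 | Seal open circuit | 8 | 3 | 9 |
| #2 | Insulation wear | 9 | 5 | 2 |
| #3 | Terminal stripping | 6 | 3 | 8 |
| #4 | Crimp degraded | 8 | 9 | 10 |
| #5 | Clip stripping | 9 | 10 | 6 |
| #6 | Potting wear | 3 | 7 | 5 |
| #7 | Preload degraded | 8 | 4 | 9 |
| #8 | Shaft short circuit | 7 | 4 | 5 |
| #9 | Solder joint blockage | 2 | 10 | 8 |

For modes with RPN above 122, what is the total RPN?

RPN = Severity × Occurrence × Detection:
  #1: 3 × 8 × 9 = 216
  #2: 5 × 9 × 2 = 90
  #3: 3 × 6 × 8 = 144
  #4: 9 × 8 × 10 = 720
  #5: 10 × 9 × 6 = 540
  #6: 7 × 3 × 5 = 105
  #7: 4 × 8 × 9 = 288
  #8: 4 × 7 × 5 = 140
  #9: 10 × 2 × 8 = 160
RPN > 122: #1 (216), #3 (144), #4 (720), #5 (540), #7 (288), #8 (140), #9 (160).
Sum: 216 + 144 + 720 + 540 + 288 + 140 + 160 = 2208.

2208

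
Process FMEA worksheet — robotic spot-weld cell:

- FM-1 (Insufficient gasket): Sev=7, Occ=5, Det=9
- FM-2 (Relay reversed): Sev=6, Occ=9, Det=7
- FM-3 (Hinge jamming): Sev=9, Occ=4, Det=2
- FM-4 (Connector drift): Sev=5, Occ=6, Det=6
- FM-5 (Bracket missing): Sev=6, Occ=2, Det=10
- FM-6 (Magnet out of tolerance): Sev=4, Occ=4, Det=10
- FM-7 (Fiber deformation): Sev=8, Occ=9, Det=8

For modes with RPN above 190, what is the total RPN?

1269

RPN = Severity × Occurrence × Detection:
  FM-1: 7 × 5 × 9 = 315
  FM-2: 6 × 9 × 7 = 378
  FM-3: 9 × 4 × 2 = 72
  FM-4: 5 × 6 × 6 = 180
  FM-5: 6 × 2 × 10 = 120
  FM-6: 4 × 4 × 10 = 160
  FM-7: 8 × 9 × 8 = 576
RPN > 190: FM-1 (315), FM-2 (378), FM-7 (576).
Sum: 315 + 378 + 576 = 1269.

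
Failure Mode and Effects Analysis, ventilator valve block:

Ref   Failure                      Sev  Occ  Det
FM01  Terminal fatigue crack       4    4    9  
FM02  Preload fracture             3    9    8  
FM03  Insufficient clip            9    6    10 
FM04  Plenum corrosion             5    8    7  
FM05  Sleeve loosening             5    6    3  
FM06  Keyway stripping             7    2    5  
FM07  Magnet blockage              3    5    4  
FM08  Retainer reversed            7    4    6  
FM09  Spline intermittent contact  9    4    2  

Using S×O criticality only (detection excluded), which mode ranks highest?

Criticality = Severity × Occurrence:
  FM01: 4 × 4 = 16
  FM02: 3 × 9 = 27
  FM03: 9 × 6 = 54
  FM04: 5 × 8 = 40
  FM05: 5 × 6 = 30
  FM06: 7 × 2 = 14
  FM07: 3 × 5 = 15
  FM08: 7 × 4 = 28
  FM09: 9 × 4 = 36
Highest criticality is 54 → FM03.

FM03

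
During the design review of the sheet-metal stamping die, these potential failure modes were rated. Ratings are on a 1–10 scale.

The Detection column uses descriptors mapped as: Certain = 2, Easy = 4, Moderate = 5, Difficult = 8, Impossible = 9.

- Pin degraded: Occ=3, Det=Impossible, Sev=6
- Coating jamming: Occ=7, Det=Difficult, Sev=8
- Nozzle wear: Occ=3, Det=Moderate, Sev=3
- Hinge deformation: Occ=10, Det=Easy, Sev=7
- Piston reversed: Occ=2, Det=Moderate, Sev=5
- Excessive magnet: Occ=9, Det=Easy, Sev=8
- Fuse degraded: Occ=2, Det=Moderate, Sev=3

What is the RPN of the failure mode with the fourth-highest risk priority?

RPN = Severity × Occurrence × Detection:
  Pin degraded: 6 × 3 × 9 = 162
  Coating jamming: 8 × 7 × 8 = 448
  Nozzle wear: 3 × 3 × 5 = 45
  Hinge deformation: 7 × 10 × 4 = 280
  Piston reversed: 5 × 2 × 5 = 50
  Excessive magnet: 8 × 9 × 4 = 288
  Fuse degraded: 3 × 2 × 5 = 30
Sorted descending: 448, 288, 280, 162, 50, 45, 30.
The fourth-highest RPN is 162 (Pin degraded).

162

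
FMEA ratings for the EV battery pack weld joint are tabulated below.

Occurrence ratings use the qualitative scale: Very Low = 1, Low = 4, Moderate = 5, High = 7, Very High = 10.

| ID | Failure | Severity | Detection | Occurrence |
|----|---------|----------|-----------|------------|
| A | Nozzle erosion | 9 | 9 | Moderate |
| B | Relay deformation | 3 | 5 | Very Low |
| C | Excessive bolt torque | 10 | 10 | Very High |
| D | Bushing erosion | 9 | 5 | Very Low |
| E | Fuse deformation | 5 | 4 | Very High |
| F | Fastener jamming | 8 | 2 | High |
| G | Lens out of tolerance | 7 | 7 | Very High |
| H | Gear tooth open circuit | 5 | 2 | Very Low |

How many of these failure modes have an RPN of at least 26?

6

RPN = Severity × Occurrence × Detection:
  A: 9 × 5 × 9 = 405
  B: 3 × 1 × 5 = 15
  C: 10 × 10 × 10 = 1000
  D: 9 × 1 × 5 = 45
  E: 5 × 10 × 4 = 200
  F: 8 × 7 × 2 = 112
  G: 7 × 10 × 7 = 490
  H: 5 × 1 × 2 = 10
Modes with RPN ≥ 26: A (405), C (1000), D (45), E (200), F (112), G (490) → 6.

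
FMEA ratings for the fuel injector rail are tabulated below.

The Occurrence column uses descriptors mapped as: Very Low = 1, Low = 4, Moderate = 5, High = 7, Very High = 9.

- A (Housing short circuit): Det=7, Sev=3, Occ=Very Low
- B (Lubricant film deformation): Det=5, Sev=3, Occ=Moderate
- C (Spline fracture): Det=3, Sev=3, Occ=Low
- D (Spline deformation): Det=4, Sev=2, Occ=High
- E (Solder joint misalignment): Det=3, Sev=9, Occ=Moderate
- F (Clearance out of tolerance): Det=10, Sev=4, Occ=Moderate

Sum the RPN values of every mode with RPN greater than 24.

502

RPN = Severity × Occurrence × Detection:
  A: 3 × 1 × 7 = 21
  B: 3 × 5 × 5 = 75
  C: 3 × 4 × 3 = 36
  D: 2 × 7 × 4 = 56
  E: 9 × 5 × 3 = 135
  F: 4 × 5 × 10 = 200
RPN > 24: B (75), C (36), D (56), E (135), F (200).
Sum: 75 + 36 + 56 + 135 + 200 = 502.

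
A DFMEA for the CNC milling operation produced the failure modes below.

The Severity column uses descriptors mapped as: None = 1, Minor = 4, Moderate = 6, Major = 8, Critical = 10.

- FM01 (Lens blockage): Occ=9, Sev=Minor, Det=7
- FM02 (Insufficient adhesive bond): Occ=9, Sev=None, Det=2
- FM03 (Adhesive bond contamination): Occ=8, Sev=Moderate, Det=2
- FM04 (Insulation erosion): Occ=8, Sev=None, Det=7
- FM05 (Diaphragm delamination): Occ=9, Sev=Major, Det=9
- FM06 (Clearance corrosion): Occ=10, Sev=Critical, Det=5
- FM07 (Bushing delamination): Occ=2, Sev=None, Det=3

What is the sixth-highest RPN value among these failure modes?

RPN = Severity × Occurrence × Detection:
  FM01: 4 × 9 × 7 = 252
  FM02: 1 × 9 × 2 = 18
  FM03: 6 × 8 × 2 = 96
  FM04: 1 × 8 × 7 = 56
  FM05: 8 × 9 × 9 = 648
  FM06: 10 × 10 × 5 = 500
  FM07: 1 × 2 × 3 = 6
Sorted descending: 648, 500, 252, 96, 56, 18, 6.
The sixth-highest RPN is 18 (FM02).

18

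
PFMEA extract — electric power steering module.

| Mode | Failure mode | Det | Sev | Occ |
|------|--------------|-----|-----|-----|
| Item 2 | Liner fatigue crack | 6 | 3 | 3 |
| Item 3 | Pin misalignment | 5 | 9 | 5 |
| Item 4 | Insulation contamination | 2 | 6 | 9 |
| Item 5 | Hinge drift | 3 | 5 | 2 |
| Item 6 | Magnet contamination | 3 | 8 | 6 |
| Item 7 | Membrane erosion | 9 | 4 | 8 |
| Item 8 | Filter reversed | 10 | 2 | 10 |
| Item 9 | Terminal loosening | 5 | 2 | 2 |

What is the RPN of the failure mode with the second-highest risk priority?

RPN = Severity × Occurrence × Detection:
  Item 2: 3 × 3 × 6 = 54
  Item 3: 9 × 5 × 5 = 225
  Item 4: 6 × 9 × 2 = 108
  Item 5: 5 × 2 × 3 = 30
  Item 6: 8 × 6 × 3 = 144
  Item 7: 4 × 8 × 9 = 288
  Item 8: 2 × 10 × 10 = 200
  Item 9: 2 × 2 × 5 = 20
Sorted descending: 288, 225, 200, 144, 108, 54, 30, 20.
The second-highest RPN is 225 (Item 3).

225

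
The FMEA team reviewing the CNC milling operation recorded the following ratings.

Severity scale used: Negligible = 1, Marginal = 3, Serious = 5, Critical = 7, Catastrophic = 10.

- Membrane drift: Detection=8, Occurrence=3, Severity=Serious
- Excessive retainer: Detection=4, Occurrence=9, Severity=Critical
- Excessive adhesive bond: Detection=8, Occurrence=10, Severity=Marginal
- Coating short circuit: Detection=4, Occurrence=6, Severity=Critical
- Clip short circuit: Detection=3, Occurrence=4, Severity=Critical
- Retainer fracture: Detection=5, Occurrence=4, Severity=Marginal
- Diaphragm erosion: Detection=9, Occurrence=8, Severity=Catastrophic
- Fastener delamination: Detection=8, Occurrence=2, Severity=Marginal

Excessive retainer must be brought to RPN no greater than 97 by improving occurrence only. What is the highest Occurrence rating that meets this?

Excessive retainer: S=7, O=9, D=4 → current RPN = 252.
Fixed product = 28. Need 28 × O ≤ 97, so O ≤ 97/28 = 3.46.
Maximum integer Occurrence rating = 3 (gives RPN 84; O=4 would give 112 > 97).

3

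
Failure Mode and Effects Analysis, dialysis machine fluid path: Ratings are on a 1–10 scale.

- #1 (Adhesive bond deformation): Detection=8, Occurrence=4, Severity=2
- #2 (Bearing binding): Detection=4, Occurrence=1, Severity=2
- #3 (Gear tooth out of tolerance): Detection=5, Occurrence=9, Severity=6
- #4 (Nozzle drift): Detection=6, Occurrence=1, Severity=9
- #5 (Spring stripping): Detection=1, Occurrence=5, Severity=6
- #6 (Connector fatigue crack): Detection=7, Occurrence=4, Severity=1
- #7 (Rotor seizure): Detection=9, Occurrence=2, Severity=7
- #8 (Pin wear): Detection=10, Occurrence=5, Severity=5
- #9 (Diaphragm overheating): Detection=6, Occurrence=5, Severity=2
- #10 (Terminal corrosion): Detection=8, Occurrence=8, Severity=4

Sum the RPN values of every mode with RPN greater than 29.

RPN = Severity × Occurrence × Detection:
  #1: 2 × 4 × 8 = 64
  #2: 2 × 1 × 4 = 8
  #3: 6 × 9 × 5 = 270
  #4: 9 × 1 × 6 = 54
  #5: 6 × 5 × 1 = 30
  #6: 1 × 4 × 7 = 28
  #7: 7 × 2 × 9 = 126
  #8: 5 × 5 × 10 = 250
  #9: 2 × 5 × 6 = 60
  #10: 4 × 8 × 8 = 256
RPN > 29: #1 (64), #3 (270), #4 (54), #5 (30), #7 (126), #8 (250), #9 (60), #10 (256).
Sum: 64 + 270 + 54 + 30 + 126 + 250 + 60 + 256 = 1110.

1110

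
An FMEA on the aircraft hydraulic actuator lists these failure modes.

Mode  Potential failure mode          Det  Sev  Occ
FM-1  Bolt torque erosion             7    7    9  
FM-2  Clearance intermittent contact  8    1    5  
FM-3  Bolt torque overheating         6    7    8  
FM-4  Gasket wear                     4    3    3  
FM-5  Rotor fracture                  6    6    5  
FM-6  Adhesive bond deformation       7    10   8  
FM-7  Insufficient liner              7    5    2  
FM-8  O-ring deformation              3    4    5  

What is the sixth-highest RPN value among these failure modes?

RPN = Severity × Occurrence × Detection:
  FM-1: 7 × 9 × 7 = 441
  FM-2: 1 × 5 × 8 = 40
  FM-3: 7 × 8 × 6 = 336
  FM-4: 3 × 3 × 4 = 36
  FM-5: 6 × 5 × 6 = 180
  FM-6: 10 × 8 × 7 = 560
  FM-7: 5 × 2 × 7 = 70
  FM-8: 4 × 5 × 3 = 60
Sorted descending: 560, 441, 336, 180, 70, 60, 40, 36.
The sixth-highest RPN is 60 (FM-8).

60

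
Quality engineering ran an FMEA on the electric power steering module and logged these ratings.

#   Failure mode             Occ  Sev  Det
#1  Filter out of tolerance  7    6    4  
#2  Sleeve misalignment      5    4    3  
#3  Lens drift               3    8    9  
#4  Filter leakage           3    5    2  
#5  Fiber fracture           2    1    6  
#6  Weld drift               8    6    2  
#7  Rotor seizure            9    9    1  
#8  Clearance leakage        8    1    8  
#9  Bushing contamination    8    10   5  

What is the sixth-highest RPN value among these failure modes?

RPN = Severity × Occurrence × Detection:
  #1: 6 × 7 × 4 = 168
  #2: 4 × 5 × 3 = 60
  #3: 8 × 3 × 9 = 216
  #4: 5 × 3 × 2 = 30
  #5: 1 × 2 × 6 = 12
  #6: 6 × 8 × 2 = 96
  #7: 9 × 9 × 1 = 81
  #8: 1 × 8 × 8 = 64
  #9: 10 × 8 × 5 = 400
Sorted descending: 400, 216, 168, 96, 81, 64, 60, 30, 12.
The sixth-highest RPN is 64 (#8).

64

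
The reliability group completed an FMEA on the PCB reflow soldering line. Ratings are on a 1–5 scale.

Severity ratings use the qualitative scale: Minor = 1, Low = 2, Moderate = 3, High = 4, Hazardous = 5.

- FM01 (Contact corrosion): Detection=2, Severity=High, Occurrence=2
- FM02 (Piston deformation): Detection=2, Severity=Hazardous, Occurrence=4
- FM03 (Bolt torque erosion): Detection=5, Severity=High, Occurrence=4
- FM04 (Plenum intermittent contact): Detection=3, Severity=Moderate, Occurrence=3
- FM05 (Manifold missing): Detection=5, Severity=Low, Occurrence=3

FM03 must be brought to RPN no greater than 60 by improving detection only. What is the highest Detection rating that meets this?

3

FM03: S=4, O=4, D=5 → current RPN = 80.
Fixed product = 16. Need 16 × D ≤ 60, so D ≤ 60/16 = 3.75.
Maximum integer Detection rating = 3 (gives RPN 48; D=4 would give 64 > 60).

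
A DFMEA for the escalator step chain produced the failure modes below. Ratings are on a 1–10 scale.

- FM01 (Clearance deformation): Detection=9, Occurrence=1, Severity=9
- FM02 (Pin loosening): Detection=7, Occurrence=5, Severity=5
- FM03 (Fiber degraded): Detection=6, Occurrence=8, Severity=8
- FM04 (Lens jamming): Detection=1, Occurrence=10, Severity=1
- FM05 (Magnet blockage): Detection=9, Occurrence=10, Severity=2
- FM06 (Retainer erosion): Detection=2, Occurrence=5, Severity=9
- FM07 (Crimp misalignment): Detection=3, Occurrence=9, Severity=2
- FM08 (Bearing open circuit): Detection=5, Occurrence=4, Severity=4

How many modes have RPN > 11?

7

RPN = Severity × Occurrence × Detection:
  FM01: 9 × 1 × 9 = 81
  FM02: 5 × 5 × 7 = 175
  FM03: 8 × 8 × 6 = 384
  FM04: 1 × 10 × 1 = 10
  FM05: 2 × 10 × 9 = 180
  FM06: 9 × 5 × 2 = 90
  FM07: 2 × 9 × 3 = 54
  FM08: 4 × 4 × 5 = 80
Modes with RPN > 11: FM01 (81), FM02 (175), FM03 (384), FM05 (180), FM06 (90), FM07 (54), FM08 (80) → 7.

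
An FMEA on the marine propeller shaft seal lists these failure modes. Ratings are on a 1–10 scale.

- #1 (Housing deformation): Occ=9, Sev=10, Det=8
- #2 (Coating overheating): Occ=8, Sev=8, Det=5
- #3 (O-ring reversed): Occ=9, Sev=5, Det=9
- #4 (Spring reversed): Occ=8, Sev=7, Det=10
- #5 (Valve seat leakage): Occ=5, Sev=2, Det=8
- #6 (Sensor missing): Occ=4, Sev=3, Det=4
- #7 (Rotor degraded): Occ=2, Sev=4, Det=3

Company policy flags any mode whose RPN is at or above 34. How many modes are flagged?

6

RPN = Severity × Occurrence × Detection:
  #1: 10 × 9 × 8 = 720
  #2: 8 × 8 × 5 = 320
  #3: 5 × 9 × 9 = 405
  #4: 7 × 8 × 10 = 560
  #5: 2 × 5 × 8 = 80
  #6: 3 × 4 × 4 = 48
  #7: 4 × 2 × 3 = 24
Modes with RPN ≥ 34: #1 (720), #2 (320), #3 (405), #4 (560), #5 (80), #6 (48) → 6.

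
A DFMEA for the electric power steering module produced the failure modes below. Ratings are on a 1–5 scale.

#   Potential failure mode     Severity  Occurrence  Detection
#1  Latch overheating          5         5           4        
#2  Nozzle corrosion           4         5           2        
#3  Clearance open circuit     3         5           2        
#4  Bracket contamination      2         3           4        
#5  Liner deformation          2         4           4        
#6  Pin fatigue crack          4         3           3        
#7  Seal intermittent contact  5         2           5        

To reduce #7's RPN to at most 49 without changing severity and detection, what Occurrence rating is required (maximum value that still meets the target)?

1

#7: S=5, O=2, D=5 → current RPN = 50.
Fixed product = 25. Need 25 × O ≤ 49, so O ≤ 49/25 = 1.96.
Maximum integer Occurrence rating = 1 (gives RPN 25; O=2 would give 50 > 49).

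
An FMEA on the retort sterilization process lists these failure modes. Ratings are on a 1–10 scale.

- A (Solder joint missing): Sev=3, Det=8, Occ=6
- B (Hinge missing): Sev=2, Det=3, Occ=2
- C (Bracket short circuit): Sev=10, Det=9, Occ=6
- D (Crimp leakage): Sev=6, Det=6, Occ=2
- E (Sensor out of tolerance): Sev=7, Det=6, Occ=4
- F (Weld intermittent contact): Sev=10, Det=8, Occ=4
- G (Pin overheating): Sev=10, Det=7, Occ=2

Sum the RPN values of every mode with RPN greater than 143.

RPN = Severity × Occurrence × Detection:
  A: 3 × 6 × 8 = 144
  B: 2 × 2 × 3 = 12
  C: 10 × 6 × 9 = 540
  D: 6 × 2 × 6 = 72
  E: 7 × 4 × 6 = 168
  F: 10 × 4 × 8 = 320
  G: 10 × 2 × 7 = 140
RPN > 143: A (144), C (540), E (168), F (320).
Sum: 144 + 540 + 168 + 320 = 1172.

1172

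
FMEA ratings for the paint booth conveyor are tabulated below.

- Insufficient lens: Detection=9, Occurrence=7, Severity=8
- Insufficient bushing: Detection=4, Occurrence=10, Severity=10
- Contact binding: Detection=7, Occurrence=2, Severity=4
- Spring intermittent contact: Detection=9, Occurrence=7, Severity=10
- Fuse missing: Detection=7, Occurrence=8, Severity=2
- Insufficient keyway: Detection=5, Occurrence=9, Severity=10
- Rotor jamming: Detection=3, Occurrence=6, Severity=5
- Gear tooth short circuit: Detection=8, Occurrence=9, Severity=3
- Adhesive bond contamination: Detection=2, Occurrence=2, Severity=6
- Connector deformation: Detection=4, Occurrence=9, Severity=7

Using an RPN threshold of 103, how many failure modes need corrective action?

RPN = Severity × Occurrence × Detection:
  Insufficient lens: 8 × 7 × 9 = 504
  Insufficient bushing: 10 × 10 × 4 = 400
  Contact binding: 4 × 2 × 7 = 56
  Spring intermittent contact: 10 × 7 × 9 = 630
  Fuse missing: 2 × 8 × 7 = 112
  Insufficient keyway: 10 × 9 × 5 = 450
  Rotor jamming: 5 × 6 × 3 = 90
  Gear tooth short circuit: 3 × 9 × 8 = 216
  Adhesive bond contamination: 6 × 2 × 2 = 24
  Connector deformation: 7 × 9 × 4 = 252
Modes with RPN ≥ 103: Insufficient lens (504), Insufficient bushing (400), Spring intermittent contact (630), Fuse missing (112), Insufficient keyway (450), Gear tooth short circuit (216), Connector deformation (252) → 7.

7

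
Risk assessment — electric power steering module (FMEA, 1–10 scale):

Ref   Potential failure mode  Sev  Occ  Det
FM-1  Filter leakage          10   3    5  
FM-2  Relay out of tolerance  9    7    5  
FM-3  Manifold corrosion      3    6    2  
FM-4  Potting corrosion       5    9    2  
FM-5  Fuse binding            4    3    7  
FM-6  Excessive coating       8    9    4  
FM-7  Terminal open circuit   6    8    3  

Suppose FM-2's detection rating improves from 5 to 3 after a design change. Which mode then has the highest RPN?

FM-6

RPN = Severity × Occurrence × Detection:
  FM-1: 10 × 3 × 5 = 150
  FM-2: 9 × 7 × 5 = 315
  FM-3: 3 × 6 × 2 = 36
  FM-4: 5 × 9 × 2 = 90
  FM-5: 4 × 3 × 7 = 84
  FM-6: 8 × 9 × 4 = 288
  FM-7: 6 × 8 × 3 = 144
After action: FM-2 → 9 × 7 × 3 = 189.
Revised RPNs: FM-6=288, FM-2=189, FM-1=150, FM-7=144, FM-4=90, FM-5=84, FM-3=36.
Highest is now FM-6 (288).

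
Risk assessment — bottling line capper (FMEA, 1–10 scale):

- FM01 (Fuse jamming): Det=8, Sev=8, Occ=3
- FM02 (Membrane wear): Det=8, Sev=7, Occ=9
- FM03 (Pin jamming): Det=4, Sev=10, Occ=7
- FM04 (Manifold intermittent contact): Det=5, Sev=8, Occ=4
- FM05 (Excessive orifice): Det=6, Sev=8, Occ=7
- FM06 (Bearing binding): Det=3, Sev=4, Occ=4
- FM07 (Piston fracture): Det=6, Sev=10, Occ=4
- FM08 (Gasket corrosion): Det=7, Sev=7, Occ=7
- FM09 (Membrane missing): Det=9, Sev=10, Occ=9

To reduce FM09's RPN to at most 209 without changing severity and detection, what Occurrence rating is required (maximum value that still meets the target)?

FM09: S=10, O=9, D=9 → current RPN = 810.
Fixed product = 90. Need 90 × O ≤ 209, so O ≤ 209/90 = 2.32.
Maximum integer Occurrence rating = 2 (gives RPN 180; O=3 would give 270 > 209).

2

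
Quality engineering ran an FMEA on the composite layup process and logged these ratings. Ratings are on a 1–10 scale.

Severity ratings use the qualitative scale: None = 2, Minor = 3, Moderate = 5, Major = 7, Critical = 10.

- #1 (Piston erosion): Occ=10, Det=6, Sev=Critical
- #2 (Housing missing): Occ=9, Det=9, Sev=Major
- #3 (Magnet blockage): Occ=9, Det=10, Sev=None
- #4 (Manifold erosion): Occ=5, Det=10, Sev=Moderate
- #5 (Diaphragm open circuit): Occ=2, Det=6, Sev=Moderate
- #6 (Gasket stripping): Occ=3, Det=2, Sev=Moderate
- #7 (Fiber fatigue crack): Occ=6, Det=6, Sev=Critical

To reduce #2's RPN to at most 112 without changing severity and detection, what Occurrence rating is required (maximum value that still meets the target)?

1

#2: S=7, O=9, D=9 → current RPN = 567.
Fixed product = 63. Need 63 × O ≤ 112, so O ≤ 112/63 = 1.78.
Maximum integer Occurrence rating = 1 (gives RPN 63; O=2 would give 126 > 112).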